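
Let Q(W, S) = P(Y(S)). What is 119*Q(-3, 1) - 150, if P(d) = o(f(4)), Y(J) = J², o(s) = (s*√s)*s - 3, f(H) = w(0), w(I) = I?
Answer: -507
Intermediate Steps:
f(H) = 0
o(s) = -3 + s^(5/2) (o(s) = s^(3/2)*s - 3 = s^(5/2) - 3 = -3 + s^(5/2))
P(d) = -3 (P(d) = -3 + 0^(5/2) = -3 + 0 = -3)
Q(W, S) = -3
119*Q(-3, 1) - 150 = 119*(-3) - 150 = -357 - 150 = -507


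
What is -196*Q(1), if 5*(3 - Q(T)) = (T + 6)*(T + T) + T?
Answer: 0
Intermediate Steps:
Q(T) = 3 - T/5 - 2*T*(6 + T)/5 (Q(T) = 3 - ((T + 6)*(T + T) + T)/5 = 3 - ((6 + T)*(2*T) + T)/5 = 3 - (2*T*(6 + T) + T)/5 = 3 - (T + 2*T*(6 + T))/5 = 3 + (-T/5 - 2*T*(6 + T)/5) = 3 - T/5 - 2*T*(6 + T)/5)
-196*Q(1) = -196*(3 - 13/5*1 - ⅖*1²) = -196*(3 - 13/5 - ⅖*1) = -196*(3 - 13/5 - ⅖) = -196*0 = 0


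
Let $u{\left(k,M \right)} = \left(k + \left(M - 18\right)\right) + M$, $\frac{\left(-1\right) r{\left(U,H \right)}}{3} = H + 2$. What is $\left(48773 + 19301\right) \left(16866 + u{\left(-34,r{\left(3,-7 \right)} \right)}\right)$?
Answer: $1146638456$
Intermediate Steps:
$r{\left(U,H \right)} = -6 - 3 H$ ($r{\left(U,H \right)} = - 3 \left(H + 2\right) = - 3 \left(2 + H\right) = -6 - 3 H$)
$u{\left(k,M \right)} = -18 + k + 2 M$ ($u{\left(k,M \right)} = \left(k + \left(-18 + M\right)\right) + M = \left(-18 + M + k\right) + M = -18 + k + 2 M$)
$\left(48773 + 19301\right) \left(16866 + u{\left(-34,r{\left(3,-7 \right)} \right)}\right) = \left(48773 + 19301\right) \left(16866 - \left(52 - 2 \left(-6 - -21\right)\right)\right) = 68074 \left(16866 - \left(52 - 2 \left(-6 + 21\right)\right)\right) = 68074 \left(16866 - 22\right) = 68074 \cdot 16844 = 1146638456$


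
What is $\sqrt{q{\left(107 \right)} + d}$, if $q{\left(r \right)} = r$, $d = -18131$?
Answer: $2 i \sqrt{4506} \approx 134.25 i$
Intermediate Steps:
$\sqrt{q{\left(107 \right)} + d} = \sqrt{107 - 18131} = \sqrt{-18024} = 2 i \sqrt{4506}$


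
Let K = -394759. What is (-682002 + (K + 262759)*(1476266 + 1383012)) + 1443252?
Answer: -377423934750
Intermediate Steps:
(-682002 + (K + 262759)*(1476266 + 1383012)) + 1443252 = (-682002 + (-394759 + 262759)*(1476266 + 1383012)) + 1443252 = (-682002 - 132000*2859278) + 1443252 = (-682002 - 377424696000) + 1443252 = -377425378002 + 1443252 = -377423934750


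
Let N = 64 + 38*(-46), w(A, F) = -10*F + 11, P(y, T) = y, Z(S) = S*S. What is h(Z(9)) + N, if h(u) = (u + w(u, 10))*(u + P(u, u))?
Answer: -2980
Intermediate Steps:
Z(S) = S**2
w(A, F) = 11 - 10*F
N = -1684 (N = 64 - 1748 = -1684)
h(u) = 2*u*(-89 + u) (h(u) = (u + (11 - 10*10))*(u + u) = (u + (11 - 100))*(2*u) = (u - 89)*(2*u) = (-89 + u)*(2*u) = 2*u*(-89 + u))
h(Z(9)) + N = 2*9**2*(-89 + 9**2) - 1684 = 2*81*(-89 + 81) - 1684 = 2*81*(-8) - 1684 = -1296 - 1684 = -2980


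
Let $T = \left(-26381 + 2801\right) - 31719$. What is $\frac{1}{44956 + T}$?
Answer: $- \frac{1}{10343} \approx -9.6684 \cdot 10^{-5}$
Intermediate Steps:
$T = -55299$ ($T = -23580 - 31719 = -55299$)
$\frac{1}{44956 + T} = \frac{1}{44956 - 55299} = \frac{1}{-10343} = - \frac{1}{10343}$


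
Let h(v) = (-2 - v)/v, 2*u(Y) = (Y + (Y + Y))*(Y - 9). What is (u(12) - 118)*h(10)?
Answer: 384/5 ≈ 76.800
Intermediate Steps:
u(Y) = 3*Y*(-9 + Y)/2 (u(Y) = ((Y + (Y + Y))*(Y - 9))/2 = ((Y + 2*Y)*(-9 + Y))/2 = ((3*Y)*(-9 + Y))/2 = (3*Y*(-9 + Y))/2 = 3*Y*(-9 + Y)/2)
h(v) = (-2 - v)/v
(u(12) - 118)*h(10) = ((3/2)*12*(-9 + 12) - 118)*((-2 - 1*10)/10) = ((3/2)*12*3 - 118)*((-2 - 10)/10) = (54 - 118)*((⅒)*(-12)) = -64*(-6/5) = 384/5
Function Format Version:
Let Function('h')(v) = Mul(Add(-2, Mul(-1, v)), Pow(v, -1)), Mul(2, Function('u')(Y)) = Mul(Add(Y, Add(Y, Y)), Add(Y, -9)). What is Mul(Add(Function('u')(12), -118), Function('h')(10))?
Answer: Rational(384, 5) ≈ 76.800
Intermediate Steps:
Function('u')(Y) = Mul(Rational(3, 2), Y, Add(-9, Y)) (Function('u')(Y) = Mul(Rational(1, 2), Mul(Add(Y, Add(Y, Y)), Add(Y, -9))) = Mul(Rational(1, 2), Mul(Add(Y, Mul(2, Y)), Add(-9, Y))) = Mul(Rational(1, 2), Mul(Mul(3, Y), Add(-9, Y))) = Mul(Rational(1, 2), Mul(3, Y, Add(-9, Y))) = Mul(Rational(3, 2), Y, Add(-9, Y)))
Function('h')(v) = Mul(Pow(v, -1), Add(-2, Mul(-1, v)))
Mul(Add(Function('u')(12), -118), Function('h')(10)) = Mul(Add(Mul(Rational(3, 2), 12, Add(-9, 12)), -118), Mul(Pow(10, -1), Add(-2, Mul(-1, 10)))) = Mul(Add(Mul(Rational(3, 2), 12, 3), -118), Mul(Rational(1, 10), Add(-2, -10))) = Mul(Add(54, -118), Mul(Rational(1, 10), -12)) = Mul(-64, Rational(-6, 5)) = Rational(384, 5)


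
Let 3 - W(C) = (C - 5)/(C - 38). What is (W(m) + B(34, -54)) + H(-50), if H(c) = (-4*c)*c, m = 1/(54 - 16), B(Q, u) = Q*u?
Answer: -5691736/481 ≈ -11833.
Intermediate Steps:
m = 1/38 ≈ 0.026316
W(C) = 3 - (-5 + C)/(-38 + C) (W(C) = 3 - (C - 5)/(C - 38) = 3 - (-5 + C)/(-38 + C))
H(c) = -4*c²
(W(m) + B(34, -54)) + H(-50) = ((-109 + 2*(1/38))/(-38 + 1/38) + 34*(-54)) - 4*(-50)² = ((-109 + 1/19)/(-1443/38) - 1836) - 4*2500 = (-38/1443*(-2070/19) - 1836) - 10000 = (1380/481 - 1836) - 10000 = -881736/481 - 10000 = -5691736/481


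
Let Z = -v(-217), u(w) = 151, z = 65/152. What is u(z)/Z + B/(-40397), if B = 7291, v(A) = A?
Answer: 92200/178901 ≈ 0.51537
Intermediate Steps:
z = 65/152 (z = 65*(1/152) = 65/152 ≈ 0.42763)
Z = 217 (Z = -1*(-217) = 217)
u(z)/Z + B/(-40397) = 151/217 + 7291/(-40397) = 151*(1/217) + 7291*(-1/40397) = 151/217 - 7291/40397 = 92200/178901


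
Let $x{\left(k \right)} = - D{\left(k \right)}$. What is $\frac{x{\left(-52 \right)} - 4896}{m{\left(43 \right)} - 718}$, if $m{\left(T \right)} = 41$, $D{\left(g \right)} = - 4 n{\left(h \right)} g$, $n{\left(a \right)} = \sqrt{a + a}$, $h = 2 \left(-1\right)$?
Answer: $\frac{4896}{677} + \frac{416 i}{677} \approx 7.2319 + 0.61448 i$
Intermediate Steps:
$h = -2$
$n{\left(a \right)} = \sqrt{2} \sqrt{a}$ ($n{\left(a \right)} = \sqrt{2 a} = \sqrt{2} \sqrt{a}$)
$D{\left(g \right)} = - 8 i g$ ($D{\left(g \right)} = - 4 \sqrt{2} \sqrt{-2} g = - 4 \sqrt{2} i \sqrt{2} g = - 4 \cdot 2 i g = - 8 i g$)
$x{\left(k \right)} = 8 i k$ ($x{\left(k \right)} = - \left(-8\right) i k = 8 i k$)
$\frac{x{\left(-52 \right)} - 4896}{m{\left(43 \right)} - 718} = \frac{8 i \left(-52\right) - 4896}{41 - 718} = \frac{- 416 i - 4896}{-677} = \left(-4896 - 416 i\right) \left(- \frac{1}{677}\right) = \frac{4896}{677} + \frac{416 i}{677}$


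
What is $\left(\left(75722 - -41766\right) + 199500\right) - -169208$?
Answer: $486196$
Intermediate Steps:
$\left(\left(75722 - -41766\right) + 199500\right) - -169208 = \left(\left(75722 + 41766\right) + 199500\right) + 169208 = \left(117488 + 199500\right) + 169208 = 316988 + 169208 = 486196$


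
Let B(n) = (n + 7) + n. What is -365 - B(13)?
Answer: -398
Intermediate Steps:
B(n) = 7 + 2*n (B(n) = (7 + n) + n = 7 + 2*n)
-365 - B(13) = -365 - (7 + 2*13) = -365 - (7 + 26) = -365 - 1*33 = -365 - 33 = -398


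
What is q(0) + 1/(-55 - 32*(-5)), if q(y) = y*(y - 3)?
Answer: 1/105 ≈ 0.0095238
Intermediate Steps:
q(y) = y*(-3 + y)
q(0) + 1/(-55 - 32*(-5)) = 0*(-3 + 0) + 1/(-55 - 32*(-5)) = 0*(-3) + 1/(-55 + 160) = 0 + 1/105 = 1/105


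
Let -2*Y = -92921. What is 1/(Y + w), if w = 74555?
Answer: 2/242031 ≈ 8.2634e-6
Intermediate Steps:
Y = 92921/2 (Y = -½*(-92921) = 92921/2 ≈ 46461.)
1/(Y + w) = 1/(92921/2 + 74555) = 1/(242031/2) = 2/242031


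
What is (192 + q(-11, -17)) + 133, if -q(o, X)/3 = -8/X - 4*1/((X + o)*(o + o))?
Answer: 847205/2618 ≈ 323.61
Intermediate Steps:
q(o, X) = 24/X + 6/(o*(X + o)) (q(o, X) = -3*(-8/X - 4*1/((X + o)*(o + o))) = -3*(-8/X - 4*1/(2*o*(X + o))) = -3*(-8/X - 2/(o*(X + o))) = 24/X + 6/(o*(X + o)))
(192 + q(-11, -17)) + 133 = (192 + 6*(-17 + 4*(-11)**2 + 4*(-17)*(-11))/(-17*(-11)*(-17 - 11))) + 133 = (192 + 6*(-1/17)*(-1/11)*(-17 + 4*121 + 748)/(-28)) + 133 = (192 + 6*(-1/17)*(-1/11)*(-1/28)*(-17 + 484 + 748)) + 133 = (192 + 6*(-1/17)*(-1/11)*(-1/28)*1215) + 133 = (192 - 3645/2618) + 133 = 499011/2618 + 133 = 847205/2618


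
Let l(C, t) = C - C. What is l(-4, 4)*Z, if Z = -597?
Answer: 0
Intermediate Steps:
l(C, t) = 0
l(-4, 4)*Z = 0*(-597) = 0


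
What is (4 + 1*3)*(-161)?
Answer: -1127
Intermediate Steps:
(4 + 1*3)*(-161) = (4 + 3)*(-161) = 7*(-161) = -1127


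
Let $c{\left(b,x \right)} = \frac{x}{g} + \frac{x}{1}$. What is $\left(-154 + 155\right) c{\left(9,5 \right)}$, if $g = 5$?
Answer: $6$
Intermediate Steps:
$c{\left(b,x \right)} = \frac{6 x}{5}$ ($c{\left(b,x \right)} = \frac{x}{5} + \frac{x}{1} = x \frac{1}{5} + x 1 = \frac{x}{5} + x = \frac{6 x}{5}$)
$\left(-154 + 155\right) c{\left(9,5 \right)} = \left(-154 + 155\right) \frac{6}{5} \cdot 5 = 1 \cdot 6 = 6$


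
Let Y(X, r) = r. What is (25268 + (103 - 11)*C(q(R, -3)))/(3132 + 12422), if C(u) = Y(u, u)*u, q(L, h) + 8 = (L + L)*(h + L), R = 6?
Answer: 48698/7777 ≈ 6.2618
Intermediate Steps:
q(L, h) = -8 + 2*L*(L + h) (q(L, h) = -8 + (L + L)*(h + L) = -8 + (2*L)*(L + h) = -8 + 2*L*(L + h))
C(u) = u**2 (C(u) = u*u = u**2)
(25268 + (103 - 11)*C(q(R, -3)))/(3132 + 12422) = (25268 + (103 - 11)*(-8 + 2*6**2 + 2*6*(-3))**2)/(3132 + 12422) = (25268 + 92*(-8 + 2*36 - 36)**2)/15554 = (25268 + 92*(-8 + 72 - 36)**2)*(1/15554) = (25268 + 92*28**2)*(1/15554) = (25268 + 92*784)*(1/15554) = (25268 + 72128)*(1/15554) = 97396*(1/15554) = 48698/7777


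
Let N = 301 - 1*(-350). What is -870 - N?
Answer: -1521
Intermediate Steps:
N = 651 (N = 301 + 350 = 651)
-870 - N = -870 - 1*651 = -870 - 651 = -1521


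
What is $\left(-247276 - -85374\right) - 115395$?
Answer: $-277297$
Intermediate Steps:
$\left(-247276 - -85374\right) - 115395 = \left(-247276 + 85374\right) - 115395 = -161902 - 115395 = -277297$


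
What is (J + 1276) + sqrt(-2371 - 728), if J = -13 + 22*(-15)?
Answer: 933 + I*sqrt(3099) ≈ 933.0 + 55.669*I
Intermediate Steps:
J = -343 (J = -13 - 330 = -343)
(J + 1276) + sqrt(-2371 - 728) = (-343 + 1276) + sqrt(-2371 - 728) = 933 + sqrt(-3099) = 933 + I*sqrt(3099)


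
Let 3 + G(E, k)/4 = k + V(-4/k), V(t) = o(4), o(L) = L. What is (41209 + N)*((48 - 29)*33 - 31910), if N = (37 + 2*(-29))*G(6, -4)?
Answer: -1297024463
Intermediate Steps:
V(t) = 4
G(E, k) = 4 + 4*k (G(E, k) = -12 + 4*(k + 4) = -12 + 4*(4 + k) = -12 + (16 + 4*k) = 4 + 4*k)
N = 252 (N = (37 + 2*(-29))*(4 + 4*(-4)) = (37 - 58)*(4 - 16) = -21*(-12) = 252)
(41209 + N)*((48 - 29)*33 - 31910) = (41209 + 252)*((48 - 29)*33 - 31910) = 41461*(19*33 - 31910) = 41461*(627 - 31910) = 41461*(-31283) = -1297024463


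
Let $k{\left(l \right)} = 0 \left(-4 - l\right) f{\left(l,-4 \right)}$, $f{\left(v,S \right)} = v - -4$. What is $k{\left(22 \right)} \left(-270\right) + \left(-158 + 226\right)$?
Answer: $68$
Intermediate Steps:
$f{\left(v,S \right)} = 4 + v$ ($f{\left(v,S \right)} = v + 4 = 4 + v$)
$k{\left(l \right)} = 0$ ($k{\left(l \right)} = 0 \left(-4 - l\right) \left(4 + l\right) = 0 \left(4 + l\right) = 0$)
$k{\left(22 \right)} \left(-270\right) + \left(-158 + 226\right) = 0 \left(-270\right) + \left(-158 + 226\right) = 0 + 68 = 68$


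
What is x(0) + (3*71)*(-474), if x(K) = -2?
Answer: -100964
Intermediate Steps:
x(0) + (3*71)*(-474) = -2 + (3*71)*(-474) = -2 + 213*(-474) = -2 - 100962 = -100964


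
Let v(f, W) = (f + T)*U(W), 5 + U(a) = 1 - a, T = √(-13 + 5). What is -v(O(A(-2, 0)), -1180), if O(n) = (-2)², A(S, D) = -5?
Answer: -4704 - 2352*I*√2 ≈ -4704.0 - 3326.2*I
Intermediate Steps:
T = 2*I*√2 (T = √(-8) = 2*I*√2 ≈ 2.8284*I)
U(a) = -4 - a (U(a) = -5 + (1 - a) = -4 - a)
O(n) = 4
v(f, W) = (-4 - W)*(f + 2*I*√2) (v(f, W) = (f + 2*I*√2)*(-4 - W) = (-4 - W)*(f + 2*I*√2))
-v(O(A(-2, 0)), -1180) = -(-1)*(4 - 1180)*(4 + 2*I*√2) = -(-1)*(-1176)*(4 + 2*I*√2) = -(4704 + 2352*I*√2) = -4704 - 2352*I*√2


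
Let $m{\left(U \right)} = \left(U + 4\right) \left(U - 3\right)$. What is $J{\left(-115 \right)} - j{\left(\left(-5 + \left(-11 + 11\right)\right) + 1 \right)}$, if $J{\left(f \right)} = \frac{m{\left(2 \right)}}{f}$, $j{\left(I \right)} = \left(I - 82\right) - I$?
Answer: $\frac{9436}{115} \approx 82.052$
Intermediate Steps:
$m{\left(U \right)} = \left(-3 + U\right) \left(4 + U\right)$ ($m{\left(U \right)} = \left(4 + U\right) \left(-3 + U\right) = \left(-3 + U\right) \left(4 + U\right)$)
$j{\left(I \right)} = -82$ ($j{\left(I \right)} = \left(I - 82\right) - I = \left(-82 + I\right) - I = -82$)
$J{\left(f \right)} = - \frac{6}{f}$ ($J{\left(f \right)} = \frac{-12 + 2 + 2^{2}}{f} = \frac{-12 + 2 + 4}{f} = - \frac{6}{f}$)
$J{\left(-115 \right)} - j{\left(\left(-5 + \left(-11 + 11\right)\right) + 1 \right)} = - \frac{6}{-115} - -82 = \left(-6\right) \left(- \frac{1}{115}\right) + 82 = \frac{6}{115} + 82 = \frac{9436}{115}$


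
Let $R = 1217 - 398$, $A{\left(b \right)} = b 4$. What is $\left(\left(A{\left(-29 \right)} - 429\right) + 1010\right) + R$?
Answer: $1284$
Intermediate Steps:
$A{\left(b \right)} = 4 b$
$R = 819$ ($R = 1217 - 398 = 819$)
$\left(\left(A{\left(-29 \right)} - 429\right) + 1010\right) + R = \left(\left(4 \left(-29\right) - 429\right) + 1010\right) + 819 = \left(\left(-116 - 429\right) + 1010\right) + 819 = \left(-545 + 1010\right) + 819 = 465 + 819 = 1284$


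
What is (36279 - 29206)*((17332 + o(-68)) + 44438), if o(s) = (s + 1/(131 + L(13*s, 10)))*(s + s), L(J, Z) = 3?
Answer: 33654310074/67 ≈ 5.0230e+8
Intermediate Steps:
o(s) = 2*s*(1/134 + s) (o(s) = (s + 1/(131 + 3))*(s + s) = (s + 1/134)*(2*s) = (1/134 + s)*(2*s) = 2*s*(1/134 + s))
(36279 - 29206)*((17332 + o(-68)) + 44438) = (36279 - 29206)*((17332 + (1/67)*(-68)*(1 + 134*(-68))) + 44438) = 7073*((17332 + (1/67)*(-68)*(1 - 9112)) + 44438) = 7073*((17332 + (1/67)*(-68)*(-9111)) + 44438) = 7073*((17332 + 619548/67) + 44438) = 7073*(1780792/67 + 44438) = 7073*(4758138/67) = 33654310074/67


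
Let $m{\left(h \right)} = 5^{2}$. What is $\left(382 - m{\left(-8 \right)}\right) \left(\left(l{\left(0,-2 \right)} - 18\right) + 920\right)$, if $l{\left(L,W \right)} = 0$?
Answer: $322014$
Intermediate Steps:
$m{\left(h \right)} = 25$
$\left(382 - m{\left(-8 \right)}\right) \left(\left(l{\left(0,-2 \right)} - 18\right) + 920\right) = \left(382 - 25\right) \left(\left(0 - 18\right) + 920\right) = 357 \left(-18 + 920\right) = 357 \cdot 902 = 322014$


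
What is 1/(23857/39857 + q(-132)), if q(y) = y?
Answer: -39857/5237267 ≈ -0.0076103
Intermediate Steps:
1/(23857/39857 + q(-132)) = 1/(23857/39857 - 132) = 1/(-5237267/39857) = -39857/5237267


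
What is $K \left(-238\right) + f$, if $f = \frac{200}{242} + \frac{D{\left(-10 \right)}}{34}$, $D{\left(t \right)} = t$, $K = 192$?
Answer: $- \frac{93995577}{2057} \approx -45695.0$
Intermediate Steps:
$f = \frac{1095}{2057}$ ($f = \frac{200}{242} - \frac{10}{34} = 200 \cdot \frac{1}{242} - \frac{5}{17} = \frac{100}{121} - \frac{5}{17} = \frac{1095}{2057} \approx 0.53233$)
$K \left(-238\right) + f = 192 \left(-238\right) + \frac{1095}{2057} = -45696 + \frac{1095}{2057} = - \frac{93995577}{2057}$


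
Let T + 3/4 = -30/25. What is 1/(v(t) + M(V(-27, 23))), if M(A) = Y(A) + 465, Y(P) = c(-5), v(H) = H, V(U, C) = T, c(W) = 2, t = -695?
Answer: -1/228 ≈ -0.0043860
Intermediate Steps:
T = -39/20 (T = -¾ - 30/25 = -¾ - 30*1/25 = -¾ - 6/5 = -39/20 ≈ -1.9500)
V(U, C) = -39/20
Y(P) = 2
M(A) = 467 (M(A) = 2 + 465 = 467)
1/(v(t) + M(V(-27, 23))) = 1/(-695 + 467) = 1/(-228) = -1/228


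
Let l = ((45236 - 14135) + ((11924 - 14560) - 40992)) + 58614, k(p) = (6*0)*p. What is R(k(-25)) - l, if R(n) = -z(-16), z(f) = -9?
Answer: -46078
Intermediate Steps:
k(p) = 0 (k(p) = 0*p = 0)
R(n) = 9 (R(n) = -1*(-9) = 9)
l = 46087 (l = (31101 + (-2636 - 40992)) + 58614 = (31101 - 43628) + 58614 = -12527 + 58614 = 46087)
R(k(-25)) - l = 9 - 1*46087 = 9 - 46087 = -46078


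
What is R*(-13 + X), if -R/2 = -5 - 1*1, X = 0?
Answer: -156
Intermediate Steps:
R = 12 (R = -2*(-5 - 1*1) = -2*(-5 - 1) = -2*(-6) = 12)
R*(-13 + X) = 12*(-13 + 0) = 12*(-13) = -156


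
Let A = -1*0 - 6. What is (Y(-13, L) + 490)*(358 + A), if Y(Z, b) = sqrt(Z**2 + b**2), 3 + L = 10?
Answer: 172480 + 352*sqrt(218) ≈ 1.7768e+5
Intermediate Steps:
L = 7 (L = -3 + 10 = 7)
A = -6 (A = 0 - 6 = -6)
(Y(-13, L) + 490)*(358 + A) = (sqrt((-13)**2 + 7**2) + 490)*(358 - 6) = (sqrt(169 + 49) + 490)*352 = (sqrt(218) + 490)*352 = (490 + sqrt(218))*352 = 172480 + 352*sqrt(218)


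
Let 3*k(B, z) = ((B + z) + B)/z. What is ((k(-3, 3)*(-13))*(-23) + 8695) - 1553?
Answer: 21127/3 ≈ 7042.3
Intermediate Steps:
k(B, z) = (z + 2*B)/(3*z) (k(B, z) = (((B + z) + B)/z)/3 = ((z + 2*B)/z)/3 = (z + 2*B)/(3*z))
((k(-3, 3)*(-13))*(-23) + 8695) - 1553 = ((((⅓)*(3 + 2*(-3))/3)*(-13))*(-23) + 8695) - 1553 = ((((⅓)*(⅓)*(3 - 6))*(-13))*(-23) + 8695) - 1553 = ((((⅓)*(⅓)*(-3))*(-13))*(-23) + 8695) - 1553 = (-⅓*(-13)*(-23) + 8695) - 1553 = ((13/3)*(-23) + 8695) - 1553 = (-299/3 + 8695) - 1553 = 25786/3 - 1553 = 21127/3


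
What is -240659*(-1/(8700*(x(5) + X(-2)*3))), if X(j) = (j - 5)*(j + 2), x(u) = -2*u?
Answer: -240659/87000 ≈ -2.7662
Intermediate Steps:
X(j) = (-5 + j)*(2 + j)
-240659*(-1/(8700*(x(5) + X(-2)*3))) = -240659*(-1/(8700*(-2*5 + (-10 + (-2)**2 - 3*(-2))*3))) = -240659*(-1/(8700*(-10 + (-10 + 4 + 6)*3))) = -240659*(-1/(8700*(-10 + 0*3))) = -240659*(-1/(8700*(-10 + 0))) = -240659/((-8700*(-10))) = -240659/87000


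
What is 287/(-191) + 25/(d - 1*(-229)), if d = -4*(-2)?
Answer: -63244/45267 ≈ -1.3971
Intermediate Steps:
d = 8
287/(-191) + 25/(d - 1*(-229)) = 287/(-191) + 25/(8 - 1*(-229)) = 287*(-1/191) + 25/(8 + 229) = -287/191 + 25/237 = -63244/45267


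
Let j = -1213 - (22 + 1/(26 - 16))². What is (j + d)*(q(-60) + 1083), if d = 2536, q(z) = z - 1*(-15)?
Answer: 43315221/50 ≈ 8.6630e+5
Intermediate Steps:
q(z) = 15 + z (q(z) = z + 15 = 15 + z)
j = -170141/100 (j = -1213 - (22 + 1/10)² = -1213 - (22 + ⅒)² = -1213 - (221/10)² = -1213 - 1*48841/100 = -1213 - 48841/100 = -170141/100 ≈ -1701.4)
(j + d)*(q(-60) + 1083) = (-170141/100 + 2536)*((15 - 60) + 1083) = 83459*(-45 + 1083)/100 = (83459/100)*1038 = 43315221/50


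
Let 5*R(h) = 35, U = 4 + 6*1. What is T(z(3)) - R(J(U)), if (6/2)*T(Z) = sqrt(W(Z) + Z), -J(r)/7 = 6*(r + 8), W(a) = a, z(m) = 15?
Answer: -7 + sqrt(30)/3 ≈ -5.1743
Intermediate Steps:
U = 10 (U = 4 + 6 = 10)
J(r) = -336 - 42*r (J(r) = -42*(r + 8) = -42*(8 + r) = -7*(48 + 6*r) = -336 - 42*r)
R(h) = 7 (R(h) = (1/5)*35 = 7)
T(Z) = sqrt(2)*sqrt(Z)/3 (T(Z) = sqrt(Z + Z)/3 = sqrt(2*Z)/3 = (sqrt(2)*sqrt(Z))/3 = sqrt(2)*sqrt(Z)/3)
T(z(3)) - R(J(U)) = sqrt(2)*sqrt(15)/3 - 1*7 = sqrt(30)/3 - 7 = -7 + sqrt(30)/3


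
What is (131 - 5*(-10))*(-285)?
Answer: -51585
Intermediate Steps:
(131 - 5*(-10))*(-285) = (131 + 50)*(-285) = 181*(-285) = -51585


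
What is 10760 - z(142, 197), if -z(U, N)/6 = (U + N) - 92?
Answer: 12242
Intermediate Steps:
z(U, N) = 552 - 6*N - 6*U (z(U, N) = -6*((U + N) - 92) = -6*((N + U) - 92) = -6*(-92 + N + U) = 552 - 6*N - 6*U)
10760 - z(142, 197) = 10760 - (552 - 6*197 - 6*142) = 10760 - (552 - 1182 - 852) = 10760 - 1*(-1482) = 10760 + 1482 = 12242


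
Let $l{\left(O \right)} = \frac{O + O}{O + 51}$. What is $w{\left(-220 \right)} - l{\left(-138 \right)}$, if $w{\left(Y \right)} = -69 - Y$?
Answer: $\frac{4287}{29} \approx 147.83$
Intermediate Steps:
$l{\left(O \right)} = \frac{2 O}{51 + O}$
$w{\left(-220 \right)} - l{\left(-138 \right)} = \left(-69 - -220\right) - 2 \left(-138\right) \frac{1}{51 - 138} = \left(-69 + 220\right) - 2 \left(-138\right) \frac{1}{-87} = 151 - 2 \left(-138\right) \left(- \frac{1}{87}\right) = 151 - \frac{92}{29} = \frac{4287}{29}$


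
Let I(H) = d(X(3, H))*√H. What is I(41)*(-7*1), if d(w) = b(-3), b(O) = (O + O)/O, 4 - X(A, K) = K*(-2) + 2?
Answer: -14*√41 ≈ -89.644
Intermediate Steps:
X(A, K) = 2 + 2*K (X(A, K) = 4 - (K*(-2) + 2) = 4 - (-2*K + 2) = 4 - (2 - 2*K) = 4 + (-2 + 2*K) = 2 + 2*K)
b(O) = 2 (b(O) = (2*O)/O = 2)
d(w) = 2
I(H) = 2*√H
I(41)*(-7*1) = (2*√41)*(-7*1) = (2*√41)*(-7) = -14*√41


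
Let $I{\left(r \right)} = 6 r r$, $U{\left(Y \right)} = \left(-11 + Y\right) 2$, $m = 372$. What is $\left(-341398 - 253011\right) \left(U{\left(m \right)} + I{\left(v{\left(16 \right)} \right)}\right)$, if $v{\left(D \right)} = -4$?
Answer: $-486226562$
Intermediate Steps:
$U{\left(Y \right)} = -22 + 2 Y$
$I{\left(r \right)} = 6 r^{2}$
$\left(-341398 - 253011\right) \left(U{\left(m \right)} + I{\left(v{\left(16 \right)} \right)}\right) = \left(-341398 - 253011\right) \left(\left(-22 + 2 \cdot 372\right) + 6 \left(-4\right)^{2}\right) = - 594409 \left(\left(-22 + 744\right) + 6 \cdot 16\right) = - 594409 \left(722 + 96\right) = \left(-594409\right) 818 = -486226562$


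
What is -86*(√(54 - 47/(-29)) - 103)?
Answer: 8858 - 86*√46777/29 ≈ 8216.6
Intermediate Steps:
-86*(√(54 - 47/(-29)) - 103) = -86*(√(54 - 47*(-1/29)) - 103) = -86*(√(54 + 47/29) - 103) = -86*(√(1613/29) - 103) = -86*(√46777/29 - 103) = -86*(-103 + √46777/29) = 8858 - 86*√46777/29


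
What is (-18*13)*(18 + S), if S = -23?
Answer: 1170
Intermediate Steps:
(-18*13)*(18 + S) = (-18*13)*(18 - 23) = -234*(-5) = 1170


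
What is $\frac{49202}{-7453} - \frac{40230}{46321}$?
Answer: $- \frac{2578920032}{345230413} \approx -7.4701$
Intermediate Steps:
$\frac{49202}{-7453} - \frac{40230}{46321} = 49202 \left(- \frac{1}{7453}\right) - \frac{40230}{46321} = - \frac{49202}{7453} - \frac{40230}{46321} = - \frac{2578920032}{345230413}$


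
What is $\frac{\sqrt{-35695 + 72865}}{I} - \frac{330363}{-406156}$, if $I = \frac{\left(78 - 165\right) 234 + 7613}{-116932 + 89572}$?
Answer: $\frac{330363}{406156} + \frac{16416 \sqrt{4130}}{2549} \approx 414.69$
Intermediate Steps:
$I = \frac{2549}{5472}$ ($I = \frac{\left(-87\right) 234 + 7613}{-27360} = \left(-20358 + 7613\right) \left(- \frac{1}{27360}\right) = \left(-12745\right) \left(- \frac{1}{27360}\right) = \frac{2549}{5472} \approx 0.46583$)
$\frac{\sqrt{-35695 + 72865}}{I} - \frac{330363}{-406156} = \frac{\sqrt{-35695 + 72865}}{\frac{2549}{5472}} - \frac{330363}{-406156} = \sqrt{37170} \cdot \frac{5472}{2549} - - \frac{330363}{406156} = 3 \sqrt{4130} \cdot \frac{5472}{2549} + \frac{330363}{406156} = \frac{16416 \sqrt{4130}}{2549} + \frac{330363}{406156} = \frac{330363}{406156} + \frac{16416 \sqrt{4130}}{2549}$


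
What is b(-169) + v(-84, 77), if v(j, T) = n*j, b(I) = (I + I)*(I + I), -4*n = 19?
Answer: 114643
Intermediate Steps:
n = -19/4 (n = -1/4*19 = -19/4 ≈ -4.7500)
b(I) = 4*I**2 (b(I) = (2*I)*(2*I) = 4*I**2)
v(j, T) = -19*j/4
b(-169) + v(-84, 77) = 4*(-169)**2 - 19/4*(-84) = 4*28561 + 399 = 114244 + 399 = 114643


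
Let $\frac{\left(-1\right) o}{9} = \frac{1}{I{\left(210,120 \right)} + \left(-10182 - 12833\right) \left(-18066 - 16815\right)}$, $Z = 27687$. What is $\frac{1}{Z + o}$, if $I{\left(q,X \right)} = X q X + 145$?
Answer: $\frac{805810360}{22310471437311} \approx 3.6118 \cdot 10^{-5}$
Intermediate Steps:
$I{\left(q,X \right)} = 145 + q X^{2}$ ($I{\left(q,X \right)} = q X^{2} + 145 = 145 + q X^{2}$)
$o = - \frac{9}{805810360}$ ($o = - \frac{9}{\left(145 + 210 \cdot 120^{2}\right) + \left(-10182 - 12833\right) \left(-18066 - 16815\right)} = - \frac{9}{\left(145 + 210 \cdot 14400\right) - -802786215} = - \frac{9}{\left(145 + 3024000\right) + 802786215} = - \frac{9}{3024145 + 802786215} = - \frac{9}{805810360} \approx -1.1169 \cdot 10^{-8}$)
$\frac{1}{Z + o} = \frac{1}{27687 - \frac{9}{805810360}} = \frac{1}{\frac{22310471437311}{805810360}} = \frac{805810360}{22310471437311}$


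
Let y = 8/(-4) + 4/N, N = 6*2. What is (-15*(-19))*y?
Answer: -475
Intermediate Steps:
N = 12
y = -5/3 (y = 8/(-4) + 4/12 = 8*(-¼) + 4*(1/12) = -2 + ⅓ = -5/3 ≈ -1.6667)
(-15*(-19))*y = -15*(-19)*(-5/3) = 285*(-5/3) = -475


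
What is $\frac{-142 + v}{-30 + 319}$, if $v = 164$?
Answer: $\frac{22}{289} \approx 0.076125$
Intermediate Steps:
$\frac{-142 + v}{-30 + 319} = \frac{-142 + 164}{-30 + 319} = \frac{22}{289}$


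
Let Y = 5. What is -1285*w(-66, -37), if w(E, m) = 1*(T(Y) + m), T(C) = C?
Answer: 41120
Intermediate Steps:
w(E, m) = 5 + m (w(E, m) = 1*(5 + m) = 5 + m)
-1285*w(-66, -37) = -1285*(5 - 37) = -1285*(-32) = 41120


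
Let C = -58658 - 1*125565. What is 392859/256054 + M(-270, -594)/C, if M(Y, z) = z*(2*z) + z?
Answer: -108164378655/47171036042 ≈ -2.2930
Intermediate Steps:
M(Y, z) = z + 2*z² (M(Y, z) = 2*z² + z = z + 2*z²)
C = -184223 (C = -58658 - 125565 = -184223)
392859/256054 + M(-270, -594)/C = 392859/256054 - 594*(1 + 2*(-594))/(-184223) = 392859*(1/256054) - 594*(1 - 1188)*(-1/184223) = 392859/256054 - 594*(-1187)*(-1/184223) = 392859/256054 + 705078*(-1/184223) = 392859/256054 - 705078/184223 = -108164378655/47171036042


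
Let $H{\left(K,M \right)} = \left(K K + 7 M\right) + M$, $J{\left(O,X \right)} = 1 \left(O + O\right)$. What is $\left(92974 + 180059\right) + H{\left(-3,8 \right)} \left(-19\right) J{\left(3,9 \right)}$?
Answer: $264711$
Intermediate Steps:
$J{\left(O,X \right)} = 2 O$ ($J{\left(O,X \right)} = 1 \cdot 2 O = 2 O$)
$H{\left(K,M \right)} = K^{2} + 8 M$ ($H{\left(K,M \right)} = \left(K^{2} + 7 M\right) + M = K^{2} + 8 M$)
$\left(92974 + 180059\right) + H{\left(-3,8 \right)} \left(-19\right) J{\left(3,9 \right)} = \left(92974 + 180059\right) + \left(\left(-3\right)^{2} + 8 \cdot 8\right) \left(-19\right) 2 \cdot 3 = 273033 + \left(9 + 64\right) \left(-19\right) 6 = 273033 + 73 \left(-19\right) 6 = 273033 - 8322 = 264711$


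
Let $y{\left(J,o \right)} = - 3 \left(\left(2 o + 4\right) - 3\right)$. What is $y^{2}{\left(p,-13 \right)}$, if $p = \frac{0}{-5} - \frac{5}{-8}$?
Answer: $5625$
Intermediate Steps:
$p = \frac{5}{8}$ ($p = 0 \left(- \frac{1}{5}\right) - - \frac{5}{8} = 0 + \frac{5}{8} = \frac{5}{8} \approx 0.625$)
$y{\left(J,o \right)} = -3 - 6 o$ ($y{\left(J,o \right)} = - 3 \left(\left(4 + 2 o\right) - 3\right) = - 3 \left(1 + 2 o\right) = -3 - 6 o$)
$y^{2}{\left(p,-13 \right)} = \left(-3 - -78\right)^{2} = \left(-3 + 78\right)^{2} = 75^{2} = 5625$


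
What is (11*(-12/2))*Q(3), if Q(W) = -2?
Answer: 132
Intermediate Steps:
(11*(-12/2))*Q(3) = (11*(-12/2))*(-2) = (11*(-12*½))*(-2) = (11*(-6))*(-2) = -66*(-2) = 132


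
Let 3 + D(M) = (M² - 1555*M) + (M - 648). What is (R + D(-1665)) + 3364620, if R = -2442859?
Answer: 6280745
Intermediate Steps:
D(M) = -651 + M² - 1554*M (D(M) = -3 + ((M² - 1555*M) + (M - 648)) = -3 + ((M² - 1555*M) + (-648 + M)) = -3 + (-648 + M² - 1554*M) = -651 + M² - 1554*M)
(R + D(-1665)) + 3364620 = (-2442859 + (-651 + (-1665)² - 1554*(-1665))) + 3364620 = (-2442859 + (-651 + 2772225 + 2587410)) + 3364620 = (-2442859 + 5358984) + 3364620 = 2916125 + 3364620 = 6280745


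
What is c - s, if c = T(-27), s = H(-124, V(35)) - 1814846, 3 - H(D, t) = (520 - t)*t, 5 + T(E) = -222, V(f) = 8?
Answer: 1818712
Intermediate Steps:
T(E) = -227 (T(E) = -5 - 222 = -227)
H(D, t) = 3 - t*(520 - t) (H(D, t) = 3 - (520 - t)*t = 3 - t*(520 - t))
s = -1818939 (s = (3 + 8² - 520*8) - 1814846 = (3 + 64 - 4160) - 1814846 = -4093 - 1814846 = -1818939)
c = -227
c - s = -227 - 1*(-1818939) = -227 + 1818939 = 1818712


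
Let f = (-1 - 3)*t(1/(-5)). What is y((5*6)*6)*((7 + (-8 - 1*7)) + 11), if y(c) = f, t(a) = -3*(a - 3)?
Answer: -576/5 ≈ -115.20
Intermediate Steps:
t(a) = 9 - 3*a (t(a) = -3*(-3 + a) = 9 - 3*a)
f = -192/5 (f = (-1 - 3)*(9 - 3/(-5)) = -4*(9 - 3*(-⅕)) = -4*(9 + ⅗) = -4*48/5 = -192/5 ≈ -38.400)
y(c) = -192/5
y((5*6)*6)*((7 + (-8 - 1*7)) + 11) = -192*((7 + (-8 - 1*7)) + 11)/5 = -192*((7 + (-8 - 7)) + 11)/5 = -192*((7 - 15) + 11)/5 = -192*(-8 + 11)/5 = -192/5*3 = -576/5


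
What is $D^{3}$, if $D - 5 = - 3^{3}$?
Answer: $-10648$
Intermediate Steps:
$D = -22$ ($D = 5 - 3^{3} = 5 - 27 = -22$)
$D^{3} = \left(-22\right)^{3} = -10648$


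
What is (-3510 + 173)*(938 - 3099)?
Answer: 7211257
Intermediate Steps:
(-3510 + 173)*(938 - 3099) = -3337*(-2161) = 7211257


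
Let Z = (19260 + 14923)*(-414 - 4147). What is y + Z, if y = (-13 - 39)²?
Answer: -155905959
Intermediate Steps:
Z = -155908663 (Z = 34183*(-4561) = -155908663)
y = 2704 (y = (-52)² = 2704)
y + Z = 2704 - 155908663 = -155905959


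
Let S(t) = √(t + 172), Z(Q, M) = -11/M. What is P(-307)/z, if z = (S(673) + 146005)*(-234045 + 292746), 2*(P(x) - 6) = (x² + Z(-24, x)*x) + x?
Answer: 2743229543/500542468530072 - 1221259*√5/2502712342650360 ≈ 5.4794e-6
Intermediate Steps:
S(t) = √(172 + t)
P(x) = ½ + x/2 + x²/2 (P(x) = 6 + ((x² + (-11/x)*x) + x)/2 = 6 + ((x² - 11) + x)/2 = 6 + ((-11 + x²) + x)/2 = 6 + (-11 + x + x²)/2 = 6 + (-11/2 + x/2 + x²/2) = ½ + x/2 + x²/2)
z = 8570639505 + 763113*√5 (z = (√(172 + 673) + 146005)*(-234045 + 292746) = (√845 + 146005)*58701 = (13*√5 + 146005)*58701 = (146005 + 13*√5)*58701 = 8570639505 + 763113*√5 ≈ 8.5723e+9)
P(-307)/z = (½ + (½)*(-307) + (½)*(-307)²)/(8570639505 + 763113*√5) = (½ - 307/2 + (½)*94249)/(8570639505 + 763113*√5) = (½ - 307/2 + 94249/2)/(8570639505 + 763113*√5) = 93943/(2*(8570639505 + 763113*√5))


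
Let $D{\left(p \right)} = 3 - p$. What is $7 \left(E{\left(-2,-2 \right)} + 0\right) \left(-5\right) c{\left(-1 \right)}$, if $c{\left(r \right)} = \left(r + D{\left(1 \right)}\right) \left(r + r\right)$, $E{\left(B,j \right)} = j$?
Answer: $-140$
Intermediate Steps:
$c{\left(r \right)} = 2 r \left(2 + r\right)$ ($c{\left(r \right)} = \left(r + \left(3 - 1\right)\right) \left(r + r\right) = \left(r + \left(3 - 1\right)\right) 2 r = \left(r + 2\right) 2 r = \left(2 + r\right) 2 r = 2 r \left(2 + r\right)$)
$7 \left(E{\left(-2,-2 \right)} + 0\right) \left(-5\right) c{\left(-1 \right)} = 7 \left(-2 + 0\right) \left(-5\right) 2 \left(-1\right) \left(2 - 1\right) = 7 \left(\left(-2\right) \left(-5\right)\right) 2 \left(-1\right) 1 = 7 \cdot 10 \left(-2\right) = 70 \left(-2\right) = -140$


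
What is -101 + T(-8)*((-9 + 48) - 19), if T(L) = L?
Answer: -261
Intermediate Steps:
-101 + T(-8)*((-9 + 48) - 19) = -101 - 8*((-9 + 48) - 19) = -101 - 8*(39 - 19) = -101 - 8*20 = -101 - 160 = -261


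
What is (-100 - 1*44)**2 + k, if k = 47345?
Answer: 68081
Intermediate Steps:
(-100 - 1*44)**2 + k = (-100 - 1*44)**2 + 47345 = (-100 - 44)**2 + 47345 = (-144)**2 + 47345 = 20736 + 47345 = 68081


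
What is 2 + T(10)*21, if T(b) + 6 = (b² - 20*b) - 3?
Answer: -2287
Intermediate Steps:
T(b) = -9 + b² - 20*b (T(b) = -6 + ((b² - 20*b) - 3) = -6 + (-3 + b² - 20*b) = -9 + b² - 20*b)
2 + T(10)*21 = 2 + (-9 + 10² - 20*10)*21 = 2 + (-9 + 100 - 200)*21 = 2 - 109*21 = 2 - 2289 = -2287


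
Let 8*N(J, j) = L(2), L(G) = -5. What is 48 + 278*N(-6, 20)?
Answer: -503/4 ≈ -125.75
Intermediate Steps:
N(J, j) = -5/8 (N(J, j) = (⅛)*(-5) = -5/8)
48 + 278*N(-6, 20) = 48 + 278*(-5/8) = 48 - 695/4 = -503/4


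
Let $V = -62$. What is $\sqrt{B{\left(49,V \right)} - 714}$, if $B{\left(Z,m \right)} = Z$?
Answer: $i \sqrt{665} \approx 25.788 i$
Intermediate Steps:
$\sqrt{B{\left(49,V \right)} - 714} = \sqrt{49 - 714} = \sqrt{-665} = i \sqrt{665}$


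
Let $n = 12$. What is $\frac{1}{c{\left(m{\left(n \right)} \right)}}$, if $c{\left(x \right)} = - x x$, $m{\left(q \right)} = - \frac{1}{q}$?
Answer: $-144$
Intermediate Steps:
$c{\left(x \right)} = - x^{2}$
$\frac{1}{c{\left(m{\left(n \right)} \right)}} = \frac{1}{\left(-1\right) \left(- \frac{1}{12}\right)^{2}} = \frac{1}{\left(-1\right) \frac{1}{144}} = \frac{1}{- \frac{1}{144}} = -144$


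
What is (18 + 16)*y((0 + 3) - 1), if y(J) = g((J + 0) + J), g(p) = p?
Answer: 136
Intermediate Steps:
y(J) = 2*J (y(J) = (J + 0) + J = J + J = 2*J)
(18 + 16)*y((0 + 3) - 1) = (18 + 16)*(2*((0 + 3) - 1)) = 34*(2*(3 - 1)) = 34*(2*2) = 34*4 = 136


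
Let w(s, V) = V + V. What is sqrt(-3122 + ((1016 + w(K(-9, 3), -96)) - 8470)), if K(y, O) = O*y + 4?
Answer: 4*I*sqrt(673) ≈ 103.77*I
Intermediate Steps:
K(y, O) = 4 + O*y
w(s, V) = 2*V
sqrt(-3122 + ((1016 + w(K(-9, 3), -96)) - 8470)) = sqrt(-3122 + ((1016 + 2*(-96)) - 8470)) = sqrt(-3122 + ((1016 - 192) - 8470)) = sqrt(-3122 + (824 - 8470)) = sqrt(-3122 - 7646) = sqrt(-10768) = 4*I*sqrt(673)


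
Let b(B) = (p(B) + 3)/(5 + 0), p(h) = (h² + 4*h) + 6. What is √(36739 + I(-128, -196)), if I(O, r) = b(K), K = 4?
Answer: 2*√229670/5 ≈ 191.70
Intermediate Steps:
p(h) = 6 + h² + 4*h
b(B) = 9/5 + B²/5 + 4*B/5 (b(B) = ((6 + B² + 4*B) + 3)/(5 + 0) = (9 + B² + 4*B)/5 = (9 + B² + 4*B)*(⅕) = 9/5 + B²/5 + 4*B/5)
I(O, r) = 41/5 (I(O, r) = 9/5 + (⅕)*4² + (⅘)*4 = 9/5 + (⅕)*16 + 16/5 = 9/5 + 16/5 + 16/5 = 41/5)
√(36739 + I(-128, -196)) = √(36739 + 41/5) = √(183736/5) = 2*√229670/5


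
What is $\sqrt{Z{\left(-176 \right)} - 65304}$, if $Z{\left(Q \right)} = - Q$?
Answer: $2 i \sqrt{16282} \approx 255.2 i$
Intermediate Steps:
$\sqrt{Z{\left(-176 \right)} - 65304} = \sqrt{\left(-1\right) \left(-176\right) - 65304} = \sqrt{176 - 65304} = \sqrt{-65128} = 2 i \sqrt{16282}$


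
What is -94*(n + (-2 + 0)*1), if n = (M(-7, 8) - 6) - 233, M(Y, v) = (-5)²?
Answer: 20304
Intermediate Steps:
M(Y, v) = 25
n = -214 (n = (25 - 6) - 233 = 19 - 233 = -214)
-94*(n + (-2 + 0)*1) = -94*(-214 + (-2 + 0)*1) = -94*(-214 - 2*1) = -94*(-214 - 2) = -94*(-216) = 20304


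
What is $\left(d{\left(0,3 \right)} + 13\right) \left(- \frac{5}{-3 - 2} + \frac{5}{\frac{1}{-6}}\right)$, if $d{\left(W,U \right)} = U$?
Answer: $-464$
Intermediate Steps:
$\left(d{\left(0,3 \right)} + 13\right) \left(- \frac{5}{-3 - 2} + \frac{5}{\frac{1}{-6}}\right) = \left(3 + 13\right) \left(- \frac{5}{-3 - 2} + \frac{5}{\frac{1}{-6}}\right) = 16 \left(- \frac{5}{-3 - 2} + \frac{5}{- \frac{1}{6}}\right) = 16 \left(- \frac{5}{-5} + 5 \left(-6\right)\right) = 16 \left(\left(-5\right) \left(- \frac{1}{5}\right) - 30\right) = 16 \left(1 - 30\right) = 16 \left(-29\right) = -464$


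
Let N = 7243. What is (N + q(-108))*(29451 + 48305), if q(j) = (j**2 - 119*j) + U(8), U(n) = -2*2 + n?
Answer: 2469763828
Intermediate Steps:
U(n) = -4 + n
q(j) = 4 + j**2 - 119*j (q(j) = (j**2 - 119*j) + (-4 + 8) = (j**2 - 119*j) + 4 = 4 + j**2 - 119*j)
(N + q(-108))*(29451 + 48305) = (7243 + (4 + (-108)**2 - 119*(-108)))*(29451 + 48305) = (7243 + (4 + 11664 + 12852))*77756 = (7243 + 24520)*77756 = 31763*77756 = 2469763828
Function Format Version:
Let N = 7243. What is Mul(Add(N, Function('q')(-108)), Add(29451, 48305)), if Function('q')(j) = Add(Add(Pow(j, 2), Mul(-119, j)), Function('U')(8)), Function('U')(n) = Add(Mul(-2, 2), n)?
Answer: 2469763828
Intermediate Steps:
Function('U')(n) = Add(-4, n)
Function('q')(j) = Add(4, Pow(j, 2), Mul(-119, j)) (Function('q')(j) = Add(Add(Pow(j, 2), Mul(-119, j)), Add(-4, 8)) = Add(Add(Pow(j, 2), Mul(-119, j)), 4) = Add(4, Pow(j, 2), Mul(-119, j)))
Mul(Add(N, Function('q')(-108)), Add(29451, 48305)) = Mul(Add(7243, Add(4, Pow(-108, 2), Mul(-119, -108))), Add(29451, 48305)) = Mul(Add(7243, Add(4, 11664, 12852)), 77756) = Mul(Add(7243, 24520), 77756) = Mul(31763, 77756) = 2469763828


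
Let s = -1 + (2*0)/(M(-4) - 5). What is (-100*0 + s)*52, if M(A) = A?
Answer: -52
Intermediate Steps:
s = -1 (s = -1 + (2*0)/(-4 - 5) = -1 + 0/(-9) = -1 - 1/9*0 = -1 + 0 = -1)
(-100*0 + s)*52 = (-100*0 - 1)*52 = (-20*0 - 1)*52 = (0 - 1)*52 = -1*52 = -52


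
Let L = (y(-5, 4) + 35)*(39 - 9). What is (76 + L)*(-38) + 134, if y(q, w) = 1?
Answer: -43794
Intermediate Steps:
L = 1080 (L = (1 + 35)*(39 - 9) = 36*30 = 1080)
(76 + L)*(-38) + 134 = (76 + 1080)*(-38) + 134 = 1156*(-38) + 134 = -43928 + 134 = -43794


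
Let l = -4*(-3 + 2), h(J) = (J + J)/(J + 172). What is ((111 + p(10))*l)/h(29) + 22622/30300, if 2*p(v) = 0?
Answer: 676351319/439350 ≈ 1539.4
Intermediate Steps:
p(v) = 0 (p(v) = (½)*0 = 0)
h(J) = 2*J/(172 + J) (h(J) = (2*J)/(172 + J) = 2*J/(172 + J))
l = 4 (l = -4*(-1) = 4)
((111 + p(10))*l)/h(29) + 22622/30300 = ((111 + 0)*4)/((2*29/(172 + 29))) + 22622/30300 = (111*4)/((2*29/201)) + 22622*(1/30300) = 444/((2*29*(1/201))) + 11311/15150 = 444/(58/201) + 11311/15150 = 444*(201/58) + 11311/15150 = 44622/29 + 11311/15150 = 676351319/439350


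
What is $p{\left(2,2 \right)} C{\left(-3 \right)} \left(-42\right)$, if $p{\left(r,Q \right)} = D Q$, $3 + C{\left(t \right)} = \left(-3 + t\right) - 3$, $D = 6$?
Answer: $6048$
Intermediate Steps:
$C{\left(t \right)} = -9 + t$ ($C{\left(t \right)} = -3 + \left(\left(-3 + t\right) - 3\right) = -3 + \left(-6 + t\right) = -9 + t$)
$p{\left(r,Q \right)} = 6 Q$
$p{\left(2,2 \right)} C{\left(-3 \right)} \left(-42\right) = 6 \cdot 2 \left(-9 - 3\right) \left(-42\right) = 12 \left(-12\right) \left(-42\right) = \left(-144\right) \left(-42\right) = 6048$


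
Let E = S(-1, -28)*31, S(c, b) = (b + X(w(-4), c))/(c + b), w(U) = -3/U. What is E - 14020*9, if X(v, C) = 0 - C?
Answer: -3658383/29 ≈ -1.2615e+5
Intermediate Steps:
X(v, C) = -C
S(c, b) = (b - c)/(b + c) (S(c, b) = (b - c)/(c + b) = (b - c)/(b + c))
E = 837/29 (E = ((-28 - 1*(-1))/(-28 - 1))*31 = ((-28 + 1)/(-29))*31 = -1/29*(-27)*31 = (27/29)*31 = 837/29 ≈ 28.862)
E - 14020*9 = 837/29 - 14020*9 = 837/29 - 1402*90 = 837/29 - 126180 = -3658383/29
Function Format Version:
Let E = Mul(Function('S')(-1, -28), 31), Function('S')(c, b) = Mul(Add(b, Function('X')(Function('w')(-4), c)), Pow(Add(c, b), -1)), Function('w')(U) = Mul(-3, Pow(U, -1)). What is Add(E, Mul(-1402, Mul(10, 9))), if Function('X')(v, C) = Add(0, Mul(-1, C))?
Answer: Rational(-3658383, 29) ≈ -1.2615e+5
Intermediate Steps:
Function('X')(v, C) = Mul(-1, C)
Function('S')(c, b) = Mul(Pow(Add(b, c), -1), Add(b, Mul(-1, c))) (Function('S')(c, b) = Mul(Add(b, Mul(-1, c)), Pow(Add(c, b), -1)) = Mul(Add(b, Mul(-1, c)), Pow(Add(b, c), -1)) = Mul(Pow(Add(b, c), -1), Add(b, Mul(-1, c))))
E = Rational(837, 29) (E = Mul(Mul(Pow(Add(-28, -1), -1), Add(-28, Mul(-1, -1))), 31) = Mul(Mul(Pow(-29, -1), Add(-28, 1)), 31) = Mul(Mul(Rational(-1, 29), -27), 31) = Mul(Rational(27, 29), 31) = Rational(837, 29) ≈ 28.862)
Add(E, Mul(-1402, Mul(10, 9))) = Add(Rational(837, 29), Mul(-1402, Mul(10, 9))) = Add(Rational(837, 29), Mul(-1402, 90)) = Add(Rational(837, 29), -126180) = Rational(-3658383, 29)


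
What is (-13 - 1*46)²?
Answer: 3481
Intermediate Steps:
(-13 - 1*46)² = (-13 - 46)² = (-59)² = 3481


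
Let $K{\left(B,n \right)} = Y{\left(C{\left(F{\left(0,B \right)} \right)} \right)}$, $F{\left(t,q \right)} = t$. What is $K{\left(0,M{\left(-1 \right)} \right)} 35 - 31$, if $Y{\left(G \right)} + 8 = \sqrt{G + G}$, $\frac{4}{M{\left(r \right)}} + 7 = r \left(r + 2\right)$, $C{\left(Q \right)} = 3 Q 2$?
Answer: $-311$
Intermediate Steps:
$C{\left(Q \right)} = 6 Q$
$M{\left(r \right)} = \frac{4}{-7 + r \left(2 + r\right)}$ ($M{\left(r \right)} = \frac{4}{-7 + r \left(r + 2\right)} = \frac{4}{-7 + r \left(2 + r\right)}$)
$Y{\left(G \right)} = -8 + \sqrt{2} \sqrt{G}$ ($Y{\left(G \right)} = -8 + \sqrt{G + G} = -8 + \sqrt{2 G} = -8 + \sqrt{2} \sqrt{G}$)
$K{\left(B,n \right)} = -8$ ($K{\left(B,n \right)} = -8 + \sqrt{2} \sqrt{6 \cdot 0} = -8 + \sqrt{2} \sqrt{0} = -8 + \sqrt{2} \cdot 0 = -8 + 0 = -8$)
$K{\left(0,M{\left(-1 \right)} \right)} 35 - 31 = \left(-8\right) 35 - 31 = -280 - 31 = -311$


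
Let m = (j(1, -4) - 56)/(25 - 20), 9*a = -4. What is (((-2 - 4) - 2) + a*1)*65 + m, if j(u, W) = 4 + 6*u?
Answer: -25114/45 ≈ -558.09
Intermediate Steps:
a = -4/9 (a = (⅑)*(-4) = -4/9 ≈ -0.44444)
m = -46/5 (m = ((4 + 6*1) - 56)/(25 - 20) = ((4 + 6) - 56)/5 = (10 - 56)*(⅕) = -46*⅕ = -46/5 ≈ -9.2000)
(((-2 - 4) - 2) + a*1)*65 + m = (((-2 - 4) - 2) - 4/9*1)*65 - 46/5 = ((-6 - 2) - 4/9)*65 - 46/5 = (-8 - 4/9)*65 - 46/5 = -76/9*65 - 46/5 = -4940/9 - 46/5 = -25114/45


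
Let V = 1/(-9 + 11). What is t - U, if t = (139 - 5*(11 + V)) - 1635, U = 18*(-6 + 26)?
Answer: -3827/2 ≈ -1913.5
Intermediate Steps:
U = 360 (U = 18*20 = 360)
V = ½ (V = 1/2 = ½ ≈ 0.50000)
t = -3107/2 (t = (139 - 5*(11 + ½)) - 1635 = (139 - 5*23/2) - 1635 = (139 - 115/2) - 1635 = 163/2 - 1635 = -3107/2 ≈ -1553.5)
t - U = -3107/2 - 1*360 = -3107/2 - 360 = -3827/2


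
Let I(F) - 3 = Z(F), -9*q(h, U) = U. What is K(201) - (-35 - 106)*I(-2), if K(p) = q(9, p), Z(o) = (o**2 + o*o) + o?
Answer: 3740/3 ≈ 1246.7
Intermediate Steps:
q(h, U) = -U/9
Z(o) = o + 2*o**2 (Z(o) = (o**2 + o**2) + o = 2*o**2 + o = o + 2*o**2)
I(F) = 3 + F*(1 + 2*F)
K(p) = -p/9
K(201) - (-35 - 106)*I(-2) = -1/9*201 - (-35 - 106)*(3 - 2*(1 + 2*(-2))) = -67/3 - (-141)*(3 - 2*(1 - 4)) = -67/3 - (-141)*(3 - 2*(-3)) = -67/3 - (-141)*(3 + 6) = -67/3 - (-141)*9 = -67/3 - 1*(-1269) = -67/3 + 1269 = 3740/3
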